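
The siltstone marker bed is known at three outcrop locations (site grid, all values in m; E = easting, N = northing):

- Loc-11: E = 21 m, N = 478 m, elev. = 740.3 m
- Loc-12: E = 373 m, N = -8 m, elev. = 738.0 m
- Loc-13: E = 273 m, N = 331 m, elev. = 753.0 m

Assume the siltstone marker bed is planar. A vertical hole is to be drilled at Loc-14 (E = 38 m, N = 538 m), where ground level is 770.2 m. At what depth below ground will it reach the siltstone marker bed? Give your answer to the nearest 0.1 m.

Two edge vectors: Loc-11→Loc-12 = (352, -486, -2.3), Loc-11→Loc-13 = (252, -147, 12.7).
Normal n = (Loc-11→Loc-12) × (Loc-11→Loc-13) = (-6510.3, -5050, 70728).
So ∂z/∂E = −n_x/n_z = 0.09205 and ∂z/∂N = −n_y/n_z = 0.07140.
Intercept c from Loc-11: 740.3 − 1.93 − 34.13 = 704.24.
At (38, 538): z_contact = 3.50 + 38.41 + 704.24 = 746.15 m.
Depth below ground = 770.2 − 746.15 = 24.1 m.

24.1 m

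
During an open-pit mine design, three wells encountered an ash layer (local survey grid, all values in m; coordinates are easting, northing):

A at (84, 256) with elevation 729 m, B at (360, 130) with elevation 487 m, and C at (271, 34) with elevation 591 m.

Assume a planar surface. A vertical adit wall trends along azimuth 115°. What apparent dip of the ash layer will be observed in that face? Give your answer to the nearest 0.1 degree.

Two edge vectors: A→B = (276, -126, -242), A→C = (187, -222, -138).
Normal n = (A→B) × (A→C) = (-36336, -7166, -37710).
So ∂z/∂easting = −n_x/n_z = −0.96356 and ∂z/∂northing = −n_y/n_z = −0.19003.
Unit vector along 115° is (sin 115°, cos 115°) = (0.9063, -0.4226).
Slope in that direction = a·(0.9063) + b·(-0.4226) = −0.79298.
Apparent dip = arctan|0.79298| = 38.4° (true dip is 44.5°, so apparent ≤ true as expected).

38.4°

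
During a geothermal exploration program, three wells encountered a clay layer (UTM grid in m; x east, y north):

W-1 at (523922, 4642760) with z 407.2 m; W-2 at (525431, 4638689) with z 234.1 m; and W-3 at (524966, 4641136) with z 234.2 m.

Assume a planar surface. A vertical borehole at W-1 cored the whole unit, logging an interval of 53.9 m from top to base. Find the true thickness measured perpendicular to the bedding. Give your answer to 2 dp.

Let the plane be z = a·x + b·y + c.
W-2−W-1: 1509a − 4071b = −173.1;  W-3−W-1: 1044a − 1624b = −173.
Solving gives a = −0.23516, b = −0.04465.
|∇z| = √(a²+b²) = 0.23936, so dip δ = arctan(0.23936) = 13.46°.
True thickness = vertical thickness × cos δ = 53.9 × cos 13.46° = 52.42 m.

52.42 m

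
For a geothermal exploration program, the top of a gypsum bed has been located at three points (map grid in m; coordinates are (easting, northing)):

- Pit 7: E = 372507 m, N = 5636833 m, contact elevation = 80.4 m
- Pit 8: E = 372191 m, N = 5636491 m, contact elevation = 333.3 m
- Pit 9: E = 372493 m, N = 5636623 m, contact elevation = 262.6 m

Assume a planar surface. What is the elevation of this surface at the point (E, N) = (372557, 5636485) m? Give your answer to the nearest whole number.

393 m

Let the plane be z = a·E + b·N + c.
Pit 8−Pit 7: −316a − 342b = 252.9;  Pit 9−Pit 7: −14a − 210b = 182.2.
Solving gives a = 0.14947379, b = −0.87758397.
Then c = 80.4 − a·372507 − b·5636833 = 4891194.63.
At (372557, 5636485): z = 55687.5 − 4946488.9 + 4891194.63 = 393.3 m.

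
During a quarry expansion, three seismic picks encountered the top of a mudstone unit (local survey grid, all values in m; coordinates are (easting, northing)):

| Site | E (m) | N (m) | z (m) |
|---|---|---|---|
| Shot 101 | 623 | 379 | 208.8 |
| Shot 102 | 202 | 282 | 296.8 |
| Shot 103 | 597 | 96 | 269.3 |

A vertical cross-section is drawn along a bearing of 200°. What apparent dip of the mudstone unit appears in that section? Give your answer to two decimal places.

Two edge vectors: Shot 101→Shot 102 = (-421, -97, 88), Shot 101→Shot 103 = (-26, -283, 60.5).
Normal n = (Shot 101→Shot 102) × (Shot 101→Shot 103) = (19035.5, 23182.5, 116621).
So ∂z/∂E = −n_x/n_z = −0.16323 and ∂z/∂N = −n_y/n_z = −0.19878.
Unit vector along 200° is (sin 200°, cos 200°) = (-0.3420, -0.9397).
Slope in that direction = a·(-0.3420) + b·(-0.9397) = 0.24262.
Apparent dip = arctan|0.24262| = 13.64° (true dip is 14.4°, so apparent ≤ true as expected).

13.64°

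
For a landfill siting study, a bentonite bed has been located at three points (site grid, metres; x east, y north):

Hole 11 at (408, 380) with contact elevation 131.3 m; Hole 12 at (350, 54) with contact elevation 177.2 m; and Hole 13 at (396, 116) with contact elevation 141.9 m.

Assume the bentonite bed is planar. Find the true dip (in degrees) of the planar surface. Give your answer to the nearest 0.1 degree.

Let the plane be z = a·x + b·y + c.
Hole 12−Hole 11: −58a − 326b = 45.9;  Hole 13−Hole 11: −12a − 264b = 10.6.
Solving gives a = −0.75982, b = −0.00561.
Gradient magnitude |∇z| = √(a² + b²) = √(0.57733 + 0.00003) = 0.75985.
True dip = arctan(0.75985) = 37.2°, dipping toward E (azimuth ≈ 090°).

37.2°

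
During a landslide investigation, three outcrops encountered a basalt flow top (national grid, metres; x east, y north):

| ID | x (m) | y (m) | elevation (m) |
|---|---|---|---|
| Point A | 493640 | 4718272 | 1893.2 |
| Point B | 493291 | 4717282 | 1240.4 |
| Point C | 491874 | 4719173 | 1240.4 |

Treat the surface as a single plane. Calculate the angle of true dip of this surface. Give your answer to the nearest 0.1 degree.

Let the plane be z = a·x + b·y + c.
Point B−Point A: −349a − 990b = −652.8;  Point C−Point A: −1766a + 901b = −652.8.
Solving gives a = 0.59843, b = 0.44843.
Gradient magnitude |∇z| = √(a² + b²) = √(0.35812 + 0.20109) = 0.74781.
True dip = arctan(0.74781) = 36.8°, dipping toward SW (azimuth ≈ 233°).

36.8°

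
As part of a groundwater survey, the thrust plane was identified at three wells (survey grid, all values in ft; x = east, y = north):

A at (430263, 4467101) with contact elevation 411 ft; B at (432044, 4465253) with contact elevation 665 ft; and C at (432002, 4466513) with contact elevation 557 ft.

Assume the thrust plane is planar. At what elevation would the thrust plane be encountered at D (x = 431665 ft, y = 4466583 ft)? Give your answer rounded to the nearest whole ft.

Let the plane be z = a·x + b·y + c.
B−A: 1781a − 1848b = 254;  C−A: 1739a − 588b = 146.
Solving gives a = 0.05560079, b = −0.08386093.
Then c = 411 − a·430263 − b·4467101 = 351103.26.
At (431665, 4466583): z = 24000.9 − 374571.8 + 351103.26 = 532.4 ft.

532 ft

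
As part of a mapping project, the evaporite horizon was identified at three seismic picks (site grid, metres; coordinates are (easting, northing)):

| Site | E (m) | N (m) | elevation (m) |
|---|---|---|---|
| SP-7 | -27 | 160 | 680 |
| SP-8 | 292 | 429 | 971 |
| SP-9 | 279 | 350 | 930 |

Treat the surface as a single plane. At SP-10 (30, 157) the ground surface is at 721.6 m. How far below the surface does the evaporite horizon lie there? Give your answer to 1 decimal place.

11.5 m

Let the plane be z = a·E + b·N + c.
SP-8−SP-7: 319a + 269b = 291;  SP-9−SP-7: 306a + 190b = 250.
Solving gives a = 0.55105, b = 0.42831.
Then c = 680 − a·-27 − b·160 = 626.35.
At (30, 157): z_contact = 16.53 + 67.24 + 626.35 = 710.12 m.
Depth below ground = 721.6 − 710.12 = 11.5 m.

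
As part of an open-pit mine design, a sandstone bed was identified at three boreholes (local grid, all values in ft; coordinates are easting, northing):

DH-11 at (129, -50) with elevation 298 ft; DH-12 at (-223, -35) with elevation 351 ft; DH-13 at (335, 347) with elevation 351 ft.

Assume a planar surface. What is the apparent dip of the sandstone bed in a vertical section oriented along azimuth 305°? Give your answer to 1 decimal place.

13.2°

Let the plane be z = a·easting + b·northing + c.
DH-12−DH-11: −352a + 15b = 53;  DH-13−DH-11: 206a + 397b = 53.
Solving gives a = −0.14174, b = 0.20705.
Unit vector along 305° is (sin 305°, cos 305°) = (-0.8192, 0.5736).
Slope in that direction = a·(-0.8192) + b·(0.5736) = 0.23487.
Apparent dip = arctan|0.23487| = 13.2° (true dip is 14.1°, so apparent ≤ true as expected).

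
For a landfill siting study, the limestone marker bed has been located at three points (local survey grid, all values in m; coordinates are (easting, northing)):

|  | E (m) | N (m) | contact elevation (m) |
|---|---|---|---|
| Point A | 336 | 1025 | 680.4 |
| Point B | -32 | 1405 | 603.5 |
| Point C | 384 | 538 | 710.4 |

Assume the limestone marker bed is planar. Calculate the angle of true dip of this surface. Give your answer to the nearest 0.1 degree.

9.5°

Let the plane be z = a·E + b·N + c.
Point B−Point A: −368a + 380b = −76.9;  Point C−Point A: 48a − 487b = 30.
Solving gives a = 0.16183, b = −0.04565.
Gradient magnitude |∇z| = √(a² + b²) = √(0.02619 + 0.00208) = 0.16814.
True dip = arctan(0.16814) = 9.5°, dipping toward WNW (azimuth ≈ 286°).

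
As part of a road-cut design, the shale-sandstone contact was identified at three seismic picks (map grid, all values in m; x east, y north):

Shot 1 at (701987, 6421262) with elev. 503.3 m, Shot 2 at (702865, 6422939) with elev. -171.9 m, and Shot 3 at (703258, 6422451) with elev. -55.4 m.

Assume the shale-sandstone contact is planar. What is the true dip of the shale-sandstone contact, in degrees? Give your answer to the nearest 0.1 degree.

19.8°

Two edge vectors: Shot 1→Shot 2 = (878, 1677, -675.2), Shot 1→Shot 3 = (1271, 1189, -558.7).
Normal n = (Shot 1→Shot 2) × (Shot 1→Shot 3) = (-134127.1, -367640.6, -1087525).
So ∂z/∂x = −n_x/n_z = −0.12333 and ∂z/∂y = −n_y/n_z = −0.33805.
Gradient magnitude |∇z| = √(a² + b²) = √(0.01521 + 0.11428) = 0.35985.
True dip = arctan(0.35985) = 19.8°, dipping toward NNE (azimuth ≈ 020°).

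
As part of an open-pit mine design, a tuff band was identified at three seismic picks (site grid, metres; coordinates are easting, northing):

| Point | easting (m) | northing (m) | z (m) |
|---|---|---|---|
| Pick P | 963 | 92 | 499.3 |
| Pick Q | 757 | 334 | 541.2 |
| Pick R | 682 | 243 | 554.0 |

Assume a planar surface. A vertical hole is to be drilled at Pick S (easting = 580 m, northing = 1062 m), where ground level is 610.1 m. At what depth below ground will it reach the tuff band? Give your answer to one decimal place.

25.8 m

Let the plane be z = a·easting + b·northing + c.
Pick Q−Pick P: −206a + 242b = 41.9;  Pick R−Pick P: −281a + 151b = 54.7.
Solving gives a = −0.187297, b = 0.013706.
Then c = 499.3 − a·963 − b·92 = 678.41.
At (580, 1062): z_contact = −108.63 + 14.56 + 678.41 = 584.33 m.
Depth below ground = 610.1 − 584.33 = 25.8 m.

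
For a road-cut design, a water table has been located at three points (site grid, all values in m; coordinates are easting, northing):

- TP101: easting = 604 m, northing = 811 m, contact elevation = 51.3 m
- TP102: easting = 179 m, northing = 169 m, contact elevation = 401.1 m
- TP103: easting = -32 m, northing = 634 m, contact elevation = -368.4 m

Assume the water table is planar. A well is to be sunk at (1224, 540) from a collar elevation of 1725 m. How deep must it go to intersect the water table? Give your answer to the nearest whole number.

731 m

Let the plane be z = a·easting + b·northing + c.
TP102−TP101: −425a − 642b = 349.8;  TP103−TP101: −636a − 177b = −419.7.
Solving gives a = 0.99482, b = −1.20343.
Then c = 51.3 − a·604 − b·811 = 426.41.
At (1224, 540): z_contact = 1217.7 − 649.8 + 426.41 = 994.2 m.
Depth below ground = 1725 − 994.2 = 731 m.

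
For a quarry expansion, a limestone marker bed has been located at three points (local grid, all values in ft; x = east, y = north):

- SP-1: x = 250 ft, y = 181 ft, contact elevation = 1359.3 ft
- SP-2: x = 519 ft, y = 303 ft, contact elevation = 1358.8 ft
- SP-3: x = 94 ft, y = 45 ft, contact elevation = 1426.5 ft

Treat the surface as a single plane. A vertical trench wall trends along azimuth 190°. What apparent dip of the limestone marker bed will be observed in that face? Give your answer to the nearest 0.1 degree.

42.9°

Two edge vectors: SP-1→SP-2 = (269, 122, -0.5), SP-1→SP-3 = (-156, -136, 67.2).
Normal n = (SP-1→SP-2) × (SP-1→SP-3) = (8130.4, -17998.8, -17552).
So ∂z/∂x = −n_x/n_z = 0.46322 and ∂z/∂y = −n_y/n_z = −1.02546.
Unit vector along 190° is (sin 190°, cos 190°) = (-0.1736, -0.9848).
Slope in that direction = a·(-0.1736) + b·(-0.9848) = 0.92944.
Apparent dip = arctan|0.92944| = 42.9° (true dip is 48.4°, so apparent ≤ true as expected).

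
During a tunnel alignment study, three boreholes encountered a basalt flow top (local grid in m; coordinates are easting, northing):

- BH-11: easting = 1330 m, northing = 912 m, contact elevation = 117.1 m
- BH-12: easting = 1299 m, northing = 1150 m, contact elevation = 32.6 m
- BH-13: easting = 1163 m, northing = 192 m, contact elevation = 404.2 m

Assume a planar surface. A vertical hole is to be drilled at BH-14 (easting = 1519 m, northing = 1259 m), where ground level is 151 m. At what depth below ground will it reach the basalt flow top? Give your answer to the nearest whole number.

185 m

Let the plane be z = a·easting + b·northing + c.
BH-12−BH-11: −31a + 238b = −84.5;  BH-13−BH-11: −167a − 720b = 287.1.
Solving gives a = −0.12067, b = −0.37076.
Then c = 117.1 − a·1330 − b·912 = 615.73.
At (1519, 1259): z_contact = −183.3 − 466.8 + 615.73 = -34.4 m.
Depth below ground = 151 − (-34.4) = 185 m.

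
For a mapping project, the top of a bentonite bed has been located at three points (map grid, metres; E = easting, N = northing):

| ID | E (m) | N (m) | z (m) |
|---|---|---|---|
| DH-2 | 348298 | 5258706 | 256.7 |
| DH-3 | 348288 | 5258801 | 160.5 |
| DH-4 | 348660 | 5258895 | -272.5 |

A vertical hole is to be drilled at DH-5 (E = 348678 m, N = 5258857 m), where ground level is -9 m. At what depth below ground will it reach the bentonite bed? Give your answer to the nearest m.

237 m

Let the plane be z = a·E + b·N + c.
DH-3−DH-2: −10a + 95b = −96.2;  DH-4−DH-2: 362a + 189b = −529.2.
Solving gives a = −0.88457001, b = −1.10574421.
Then c = 256.7 − a·348298 − b·5258706 = 6123134.39.
At (348678, 5258857): z_contact = −308430.1 − 5814950.7 + 6123134.39 = -246.4 m.
Depth below ground = -9 − (-246.4) = 237 m.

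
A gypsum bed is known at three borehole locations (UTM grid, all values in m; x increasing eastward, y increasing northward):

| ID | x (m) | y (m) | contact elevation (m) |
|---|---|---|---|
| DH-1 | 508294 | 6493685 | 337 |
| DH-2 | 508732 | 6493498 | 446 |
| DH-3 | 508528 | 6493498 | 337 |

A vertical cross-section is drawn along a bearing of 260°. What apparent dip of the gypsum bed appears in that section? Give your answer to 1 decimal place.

32.7°

Two edge vectors: DH-1→DH-2 = (438, -187, 109), DH-1→DH-3 = (234, -187, 0).
Normal n = (DH-1→DH-2) × (DH-1→DH-3) = (20383, 25506, -38148).
So ∂z/∂x = −n_x/n_z = 0.53431 and ∂z/∂y = −n_y/n_z = 0.66861.
Unit vector along 260° is (sin 260°, cos 260°) = (-0.9848, -0.1736).
Slope in that direction = a·(-0.9848) + b·(-0.1736) = −0.64230.
Apparent dip = arctan|0.64230| = 32.7° (true dip is 40.6°, so apparent ≤ true as expected).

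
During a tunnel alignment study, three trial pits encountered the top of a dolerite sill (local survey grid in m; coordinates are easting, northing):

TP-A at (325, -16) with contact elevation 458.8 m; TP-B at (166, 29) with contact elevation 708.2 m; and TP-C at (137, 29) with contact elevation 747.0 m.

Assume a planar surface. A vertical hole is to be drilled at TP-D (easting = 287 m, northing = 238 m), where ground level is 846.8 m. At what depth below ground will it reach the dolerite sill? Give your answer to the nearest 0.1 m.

130.2 m

Let the plane be z = a·easting + b·northing + c.
TP-B−TP-A: −159a + 45b = 249.4;  TP-C−TP-A: −188a + 45b = 288.2.
Solving gives a = −1.33793, b = 0.81487.
Then c = 458.8 − a·325 − b·-16 = 906.67.
At (287, 238): z_contact = −383.99 + 193.94 + 906.67 = 716.62 m.
Depth below ground = 846.8 − 716.62 = 130.2 m.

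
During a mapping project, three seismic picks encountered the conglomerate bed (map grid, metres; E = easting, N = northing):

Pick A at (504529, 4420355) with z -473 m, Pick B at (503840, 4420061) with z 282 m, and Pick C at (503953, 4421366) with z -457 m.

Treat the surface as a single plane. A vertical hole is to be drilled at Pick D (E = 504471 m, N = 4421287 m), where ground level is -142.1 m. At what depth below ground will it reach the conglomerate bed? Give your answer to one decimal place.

Let the plane be z = a·E + b·N + c.
Pick B−Pick A: −689a − 294b = 755;  Pick C−Pick A: −576a + 1011b = 16.
Solving gives a = −0.886925281, b = −0.489484631.
Then c = -473 − a·504529 − b·4420355 = 2610702.36.
At (504471, 4421287): z_contact = −447428.08 − 2164152.04 + 2610702.36 = -877.76 m.
Depth below ground = -142.1 − (-877.76) = 735.7 m.

735.7 m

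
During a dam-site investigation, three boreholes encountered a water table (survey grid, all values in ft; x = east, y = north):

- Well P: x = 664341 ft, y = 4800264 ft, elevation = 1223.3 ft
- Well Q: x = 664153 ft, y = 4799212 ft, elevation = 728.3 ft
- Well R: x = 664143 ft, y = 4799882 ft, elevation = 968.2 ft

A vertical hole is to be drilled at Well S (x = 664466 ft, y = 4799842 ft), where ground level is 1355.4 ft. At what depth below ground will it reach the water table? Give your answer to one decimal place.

214.3 ft

Let the plane be z = a·x + b·y + c.
Well Q−Well P: −188a − 1052b = −495;  Well R−Well P: −198a − 382b = −255.1.
Solving gives a = 0.580855803, b = 0.366729191.
Then c = 1223.3 − a·664341 − b·4800264 = −2145059.96.
At (664466, 4799842): z_contact = 385958.93 + 1760242.17 − 2145059.96 = 1141.15 ft.
Depth below ground = 1355.4 − 1141.15 = 214.3 ft.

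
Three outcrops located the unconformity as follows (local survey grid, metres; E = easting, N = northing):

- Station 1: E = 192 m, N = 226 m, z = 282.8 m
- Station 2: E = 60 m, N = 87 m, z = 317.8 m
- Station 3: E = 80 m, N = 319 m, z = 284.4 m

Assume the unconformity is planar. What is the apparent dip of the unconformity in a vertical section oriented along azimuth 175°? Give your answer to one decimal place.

Let the plane be z = a·E + b·N + c.
Station 2−Station 1: −132a − 139b = 35;  Station 3−Station 1: −112a + 93b = 1.6.
Solving gives a = −0.12489, b = −0.13320.
Unit vector along 175° is (sin 175°, cos 175°) = (0.0872, -0.9962).
Slope in that direction = a·(0.0872) + b·(-0.9962) = 0.12181.
Apparent dip = arctan|0.12181| = 6.9° (true dip is 10.3°, so apparent ≤ true as expected).

6.9°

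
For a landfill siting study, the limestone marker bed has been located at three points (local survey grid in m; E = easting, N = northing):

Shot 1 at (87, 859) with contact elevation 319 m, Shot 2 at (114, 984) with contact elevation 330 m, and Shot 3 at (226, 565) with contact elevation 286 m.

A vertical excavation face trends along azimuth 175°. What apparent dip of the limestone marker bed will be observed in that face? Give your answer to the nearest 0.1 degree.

Two edge vectors: Shot 1→Shot 2 = (27, 125, 11), Shot 1→Shot 3 = (139, -294, -33).
Normal n = (Shot 1→Shot 2) × (Shot 1→Shot 3) = (-891, 2420, -25313).
So ∂z/∂E = −n_x/n_z = −0.03520 and ∂z/∂N = −n_y/n_z = 0.09560.
Unit vector along 175° is (sin 175°, cos 175°) = (0.0872, -0.9962).
Slope in that direction = a·(0.0872) + b·(-0.9962) = −0.09831.
Apparent dip = arctan|0.09831| = 5.6° (true dip is 5.8°, so apparent ≤ true as expected).

5.6°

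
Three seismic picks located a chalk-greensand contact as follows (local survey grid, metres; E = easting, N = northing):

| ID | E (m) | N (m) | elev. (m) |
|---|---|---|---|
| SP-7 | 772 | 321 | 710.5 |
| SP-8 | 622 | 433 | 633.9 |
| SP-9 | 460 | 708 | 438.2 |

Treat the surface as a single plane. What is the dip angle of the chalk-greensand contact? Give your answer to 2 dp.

Let the plane be z = a·E + b·N + c.
SP-8−SP-7: −150a + 112b = −76.6;  SP-9−SP-7: −312a + 387b = −272.3.
Solving gives a = −0.03693, b = −0.73339.
Gradient magnitude |∇z| = √(a² + b²) = √(0.00136 + 0.53787) = 0.73432.
True dip = arctan(0.73432) = 36.29°, dipping toward N (azimuth ≈ 003°).

36.29°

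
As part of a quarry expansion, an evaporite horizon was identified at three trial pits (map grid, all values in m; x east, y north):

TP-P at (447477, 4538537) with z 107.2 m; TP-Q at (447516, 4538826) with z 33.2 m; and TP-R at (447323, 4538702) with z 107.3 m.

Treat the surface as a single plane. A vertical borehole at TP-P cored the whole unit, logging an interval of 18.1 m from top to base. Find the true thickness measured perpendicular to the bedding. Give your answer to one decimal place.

Two edge vectors: TP-P→TP-Q = (39, 289, -74), TP-P→TP-R = (-154, 165, 0.1).
Normal n = (TP-P→TP-Q) × (TP-P→TP-R) = (12238.9, 11392.1, 50941).
So ∂z/∂x = −n_x/n_z = −0.24026 and ∂z/∂y = −n_y/n_z = −0.22363.
|∇z| = √(a²+b²) = 0.32823, so dip δ = arctan(0.32823) = 18.17°.
True thickness = vertical thickness × cos δ = 18.1 × cos 18.17° = 17.2 m.

17.2 m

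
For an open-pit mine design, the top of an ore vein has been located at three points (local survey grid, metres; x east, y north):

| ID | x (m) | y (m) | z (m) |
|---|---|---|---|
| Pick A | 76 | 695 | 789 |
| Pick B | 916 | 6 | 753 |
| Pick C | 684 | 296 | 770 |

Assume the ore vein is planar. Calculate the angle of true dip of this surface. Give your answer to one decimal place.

Two edge vectors: Pick A→Pick B = (840, -689, -36), Pick A→Pick C = (608, -399, -19).
Normal n = (Pick A→Pick B) × (Pick A→Pick C) = (-1273, -5928, 83752).
So ∂z/∂x = −n_x/n_z = 0.01520 and ∂z/∂y = −n_y/n_z = 0.07078.
Gradient magnitude |∇z| = √(a² + b²) = √(0.00023 + 0.00501) = 0.07239.
True dip = arctan(0.07239) = 4.1°, dipping toward SSW (azimuth ≈ 192°).

4.1°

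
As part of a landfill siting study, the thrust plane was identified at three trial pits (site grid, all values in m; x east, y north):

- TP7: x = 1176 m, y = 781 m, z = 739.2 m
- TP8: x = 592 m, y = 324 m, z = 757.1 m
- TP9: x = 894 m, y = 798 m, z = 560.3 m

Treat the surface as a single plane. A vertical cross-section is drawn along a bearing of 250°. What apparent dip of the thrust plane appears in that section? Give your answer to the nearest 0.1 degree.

15.7°

Let the plane be z = a·x + b·y + c.
TP8−TP7: −584a − 457b = 17.9;  TP9−TP7: −282a + 17b = −178.9.
Solving gives a = 0.58683, b = −0.78908.
Unit vector along 250° is (sin 250°, cos 250°) = (-0.9397, -0.3420).
Slope in that direction = a·(-0.9397) + b·(-0.3420) = −0.28156.
Apparent dip = arctan|0.28156| = 15.7° (true dip is 44.5°, so apparent ≤ true as expected).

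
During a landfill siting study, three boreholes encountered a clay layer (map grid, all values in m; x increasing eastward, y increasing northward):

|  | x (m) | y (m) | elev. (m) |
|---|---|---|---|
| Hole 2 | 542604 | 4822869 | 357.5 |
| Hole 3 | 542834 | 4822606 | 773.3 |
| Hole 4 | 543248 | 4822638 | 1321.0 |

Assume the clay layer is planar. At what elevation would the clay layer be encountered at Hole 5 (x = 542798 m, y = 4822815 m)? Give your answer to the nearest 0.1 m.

641.6 m

Two edge vectors: Hole 2→Hole 3 = (230, -263, 415.8), Hole 2→Hole 4 = (644, -231, 963.5).
Normal n = (Hole 2→Hole 3) × (Hole 2→Hole 4) = (-157350.7, 46170.2, 116242).
So ∂z/∂x = −n_x/n_z = 1.353647563 and ∂z/∂y = −n_y/n_z = −0.397190344.
Intercept c from Hole 2: 357.5 − 734494.58 + 1915597.00 = 1181459.92.
At (542798, 4822815): z = 734757.2 − 1915575.6 + 1181459.92 = 641.6 m.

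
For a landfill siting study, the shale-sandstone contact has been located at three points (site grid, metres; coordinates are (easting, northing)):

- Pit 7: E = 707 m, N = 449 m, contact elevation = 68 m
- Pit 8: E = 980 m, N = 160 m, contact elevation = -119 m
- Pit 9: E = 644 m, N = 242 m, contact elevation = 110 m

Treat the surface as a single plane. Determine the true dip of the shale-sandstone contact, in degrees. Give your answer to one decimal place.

34.2°

Let the plane be z = a·E + b·N + c.
Pit 8−Pit 7: 273a − 289b = −187;  Pit 9−Pit 7: −63a − 207b = 42.
Solving gives a = −0.68052, b = 0.00422.
Gradient magnitude |∇z| = √(a² + b²) = √(0.46311 + 0.00002) = 0.68053.
True dip = arctan(0.68053) = 34.2°, dipping toward E (azimuth ≈ 090°).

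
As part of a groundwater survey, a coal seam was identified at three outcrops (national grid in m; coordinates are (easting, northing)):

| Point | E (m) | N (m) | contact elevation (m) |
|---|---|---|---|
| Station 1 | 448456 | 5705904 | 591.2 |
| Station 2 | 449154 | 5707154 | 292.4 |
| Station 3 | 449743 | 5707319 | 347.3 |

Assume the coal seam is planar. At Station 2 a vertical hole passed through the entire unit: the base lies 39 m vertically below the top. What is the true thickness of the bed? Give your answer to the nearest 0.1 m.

36.3 m

Two edge vectors: Station 1→Station 2 = (698, 1250, -298.8), Station 1→Station 3 = (1287, 1415, -243.9).
Normal n = (Station 1→Station 2) × (Station 1→Station 3) = (117927, -214313.4, -621080).
So ∂z/∂E = −n_x/n_z = 0.18987 and ∂z/∂N = −n_y/n_z = −0.34507.
|∇z| = √(a²+b²) = 0.39386, so dip δ = arctan(0.39386) = 21.50°.
True thickness = vertical thickness × cos δ = 39 × cos 21.50° = 36.3 m.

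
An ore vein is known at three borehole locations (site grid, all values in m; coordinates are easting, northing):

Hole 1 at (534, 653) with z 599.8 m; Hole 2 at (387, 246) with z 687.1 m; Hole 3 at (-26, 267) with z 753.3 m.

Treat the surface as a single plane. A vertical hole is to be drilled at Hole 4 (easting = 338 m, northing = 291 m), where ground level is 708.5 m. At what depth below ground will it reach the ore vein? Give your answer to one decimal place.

Two edge vectors: Hole 1→Hole 2 = (-147, -407, 87.3), Hole 1→Hole 3 = (-560, -386, 153.5).
Normal n = (Hole 1→Hole 2) × (Hole 1→Hole 3) = (-28776.7, -26323.5, -171178).
So ∂z/∂easting = −n_x/n_z = −0.16811 and ∂z/∂northing = −n_y/n_z = −0.15378.
Intercept c from Hole 1: 599.8 + 89.77 + 100.42 = 789.99.
At (338, 291): z_contact = −56.82 − 44.75 + 789.99 = 688.42 m.
Depth below ground = 708.5 − 688.42 = 20.1 m.

20.1 m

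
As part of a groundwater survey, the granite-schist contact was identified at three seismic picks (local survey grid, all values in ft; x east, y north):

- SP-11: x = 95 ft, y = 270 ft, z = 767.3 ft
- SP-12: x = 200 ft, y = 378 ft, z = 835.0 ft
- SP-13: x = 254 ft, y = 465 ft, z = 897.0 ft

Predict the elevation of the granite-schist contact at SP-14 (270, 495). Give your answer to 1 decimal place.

919.0 ft

Let the plane be z = a·x + b·y + c.
SP-12−SP-11: 105a + 108b = 67.7;  SP-13−SP-11: 159a + 195b = 129.7.
Solving gives a = −0.24405, b = 0.86412.
Then c = 767.3 − a·95 − b·270 = 557.17.
At (270, 495): z = −65.9 + 427.7 + 557.17 = 919.0 ft.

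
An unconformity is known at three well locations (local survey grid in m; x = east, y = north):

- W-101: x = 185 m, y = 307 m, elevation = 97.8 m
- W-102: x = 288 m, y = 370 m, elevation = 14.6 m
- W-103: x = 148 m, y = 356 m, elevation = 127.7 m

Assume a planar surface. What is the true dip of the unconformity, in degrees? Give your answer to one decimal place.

38.9°

Let the plane be z = a·x + b·y + c.
W-102−W-101: 103a + 63b = −83.2;  W-103−W-101: −37a + 49b = 29.9.
Solving gives a = −0.80787, b = 0.00018.
Gradient magnitude |∇z| = √(a² + b²) = √(0.65266 + 0.00000) = 0.80787.
True dip = arctan(0.80787) = 38.9°, dipping toward E (azimuth ≈ 090°).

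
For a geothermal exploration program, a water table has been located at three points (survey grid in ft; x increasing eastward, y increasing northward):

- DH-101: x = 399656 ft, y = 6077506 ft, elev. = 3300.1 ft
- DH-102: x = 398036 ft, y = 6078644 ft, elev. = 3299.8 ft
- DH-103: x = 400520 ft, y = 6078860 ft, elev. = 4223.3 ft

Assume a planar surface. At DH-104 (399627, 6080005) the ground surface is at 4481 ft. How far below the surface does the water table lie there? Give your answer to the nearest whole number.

Let the plane be z = a·x + b·y + c.
DH-102−DH-101: −1620a + 1138b = −0.3;  DH-103−DH-101: 864a + 1354b = 923.2.
Solving gives a = 0.33084768, b = 0.47071463.
Then c = 3300.1 − a·399656 − b·6077506 = −2989696.12.
At (399627, 6080005): z_contact = 132215.7 + 2861947.3 − 2989696.12 = 4466.8 ft.
Depth below ground = 4481 − 4466.8 = 14 ft.

14 ft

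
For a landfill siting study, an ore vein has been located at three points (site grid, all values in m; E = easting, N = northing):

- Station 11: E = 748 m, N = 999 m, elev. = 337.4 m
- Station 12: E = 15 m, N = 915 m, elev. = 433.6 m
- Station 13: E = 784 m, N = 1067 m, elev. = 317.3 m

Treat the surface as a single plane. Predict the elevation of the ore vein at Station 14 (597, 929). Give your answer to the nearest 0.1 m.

Two edge vectors: Station 11→Station 12 = (-733, -84, 96.2), Station 11→Station 13 = (36, 68, -20.1).
Normal n = (Station 11→Station 12) × (Station 11→Station 13) = (-4853.2, -11270.1, -46820).
So ∂z/∂E = −n_x/n_z = −0.103657 and ∂z/∂N = −n_y/n_z = −0.240711.
Intercept c from Station 11: 337.4 + 77.54 + 240.47 = 655.41.
At (597, 929): z = −61.9 − 223.6 + 655.41 = 369.9 m.

369.9 m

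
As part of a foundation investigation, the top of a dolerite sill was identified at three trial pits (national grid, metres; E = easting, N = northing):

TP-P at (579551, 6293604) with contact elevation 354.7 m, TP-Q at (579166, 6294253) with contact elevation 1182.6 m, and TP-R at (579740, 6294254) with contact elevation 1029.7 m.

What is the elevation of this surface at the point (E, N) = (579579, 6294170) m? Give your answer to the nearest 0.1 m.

Let the plane be z = a·E + b·N + c.
TP-Q−TP-P: −385a + 649b = 827.9;  TP-R−TP-P: 189a + 650b = 675.
Solving gives a = −0.268321396, b = 1.116481144.
Then c = 354.7 − a·579551 − b·6293604 = −6870829.56.
At (579579, 6294170): z = −155513.4 + 7027322.1 − 6870829.56 = 979.1 m.

979.1 m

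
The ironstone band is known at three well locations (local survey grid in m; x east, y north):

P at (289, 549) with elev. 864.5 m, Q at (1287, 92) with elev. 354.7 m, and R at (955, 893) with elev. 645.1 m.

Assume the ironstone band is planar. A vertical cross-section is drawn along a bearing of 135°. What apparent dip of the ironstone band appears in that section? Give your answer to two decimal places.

Let the plane be z = a·x + b·y + c.
Q−P: 998a − 457b = −509.8;  R−P: 666a + 344b = −219.4.
Solving gives a = −0.42558, b = 0.18615.
Unit vector along 135° is (sin 135°, cos 135°) = (0.7071, -0.7071).
Slope in that direction = a·(0.7071) + b·(-0.7071) = −0.43256.
Apparent dip = arctan|0.43256| = 23.39° (true dip is 24.9°, so apparent ≤ true as expected).

23.39°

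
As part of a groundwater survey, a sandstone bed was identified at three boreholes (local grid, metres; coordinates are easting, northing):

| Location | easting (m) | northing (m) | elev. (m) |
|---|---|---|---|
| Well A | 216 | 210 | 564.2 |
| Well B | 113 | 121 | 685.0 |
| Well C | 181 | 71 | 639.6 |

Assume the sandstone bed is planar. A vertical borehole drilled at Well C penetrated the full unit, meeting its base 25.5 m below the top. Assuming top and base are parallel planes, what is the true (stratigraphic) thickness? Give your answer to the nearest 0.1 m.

18.5 m

Let the plane be z = a·easting + b·northing + c.
Well B−Well A: −103a − 89b = 120.8;  Well C−Well A: −35a − 139b = 75.4.
Solving gives a = −0.89989, b = −0.31585.
|∇z| = √(a²+b²) = 0.95371, so dip δ = arctan(0.95371) = 43.64°.
True thickness = vertical thickness × cos δ = 25.5 × cos 43.64° = 18.5 m.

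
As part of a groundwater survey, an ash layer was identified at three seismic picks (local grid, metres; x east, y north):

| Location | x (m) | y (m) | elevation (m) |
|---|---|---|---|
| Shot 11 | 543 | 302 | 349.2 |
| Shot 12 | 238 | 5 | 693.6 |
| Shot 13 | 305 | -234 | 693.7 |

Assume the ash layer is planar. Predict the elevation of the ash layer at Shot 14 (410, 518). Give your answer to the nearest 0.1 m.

Two edge vectors: Shot 11→Shot 12 = (-305, -297, 344.4), Shot 11→Shot 13 = (-238, -536, 344.5).
Normal n = (Shot 11→Shot 12) × (Shot 11→Shot 13) = (82281.9, 23105.3, 92794).
So ∂z/∂x = −n_x/n_z = −0.88672 and ∂z/∂y = −n_y/n_z = −0.24900.
Intercept c from Shot 11: 349.2 + 481.49 + 75.20 = 905.88.
At (410, 518): z = −363.6 − 129.0 + 905.88 = 413.4 m.

413.4 m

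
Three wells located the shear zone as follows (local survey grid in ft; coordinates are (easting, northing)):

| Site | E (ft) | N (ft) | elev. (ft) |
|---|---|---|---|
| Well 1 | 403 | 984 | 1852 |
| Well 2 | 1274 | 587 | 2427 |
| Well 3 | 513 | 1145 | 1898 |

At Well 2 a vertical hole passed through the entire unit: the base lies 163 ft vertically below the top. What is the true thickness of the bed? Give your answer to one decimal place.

Let the plane be z = a·E + b·N + c.
Well 2−Well 1: 871a − 397b = 575;  Well 3−Well 1: 110a + 161b = 46.
Solving gives a = 0.60270, b = −0.12607.
|∇z| = √(a²+b²) = 0.61574, so dip δ = arctan(0.61574) = 31.62°.
True thickness = vertical thickness × cos δ = 163 × cos 31.62° = 138.8 ft.

138.8 ft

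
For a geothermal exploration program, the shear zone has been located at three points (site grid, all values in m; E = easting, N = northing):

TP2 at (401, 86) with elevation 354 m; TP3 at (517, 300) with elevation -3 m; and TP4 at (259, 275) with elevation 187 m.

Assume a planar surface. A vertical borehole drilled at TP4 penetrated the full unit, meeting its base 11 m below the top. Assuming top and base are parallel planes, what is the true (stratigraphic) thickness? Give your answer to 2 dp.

6.19 m

Two edge vectors: TP2→TP3 = (116, 214, -357), TP2→TP4 = (-142, 189, -167).
Normal n = (TP2→TP3) × (TP2→TP4) = (31735, 70066, 52312).
So ∂z/∂E = −n_x/n_z = −0.60665 and ∂z/∂N = −n_y/n_z = −1.33939.
|∇z| = √(a²+b²) = 1.47037, so dip δ = arctan(1.47037) = 55.78°.
True thickness = vertical thickness × cos δ = 11 × cos 55.78° = 6.19 m.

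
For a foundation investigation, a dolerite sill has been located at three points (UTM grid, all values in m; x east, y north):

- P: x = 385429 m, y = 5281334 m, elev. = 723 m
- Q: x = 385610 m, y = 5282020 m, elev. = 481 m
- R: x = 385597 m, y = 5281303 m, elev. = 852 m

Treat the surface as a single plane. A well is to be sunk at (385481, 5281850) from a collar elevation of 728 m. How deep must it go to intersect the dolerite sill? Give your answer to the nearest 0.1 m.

Let the plane be z = a·x + b·y + c.
Q−P: 181a + 686b = −242;  R−P: 168a − 31b = 129.
Solving gives a = 0.670136275, b = −0.529584061.
Then c = 723 − a·385429 − b·5281334 = 2539343.35.
At (385481, 5281850): z_contact = 258324.80 − 2797183.57 + 2539343.35 = 484.58 m.
Depth below ground = 728 − 484.58 = 243.4 m.

243.4 m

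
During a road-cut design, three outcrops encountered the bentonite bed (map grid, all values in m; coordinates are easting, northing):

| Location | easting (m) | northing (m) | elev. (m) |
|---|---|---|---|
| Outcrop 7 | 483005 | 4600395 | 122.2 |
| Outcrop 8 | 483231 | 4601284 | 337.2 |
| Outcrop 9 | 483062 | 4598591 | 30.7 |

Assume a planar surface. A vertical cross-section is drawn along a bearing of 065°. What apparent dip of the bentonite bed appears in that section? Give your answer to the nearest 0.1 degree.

32.5°

Two edge vectors: Outcrop 7→Outcrop 8 = (226, 889, 215), Outcrop 7→Outcrop 9 = (57, -1804, -91.5).
Normal n = (Outcrop 7→Outcrop 8) × (Outcrop 7→Outcrop 9) = (306516.5, 32934, -458377).
So ∂z/∂easting = −n_x/n_z = 0.66870 and ∂z/∂northing = −n_y/n_z = 0.07185.
Unit vector along 065° is (sin 65°, cos 65°) = (0.9063, 0.4226).
Slope in that direction = a·(0.9063) + b·(0.4226) = 0.63641.
Apparent dip = arctan|0.63641| = 32.5° (true dip is 33.9°, so apparent ≤ true as expected).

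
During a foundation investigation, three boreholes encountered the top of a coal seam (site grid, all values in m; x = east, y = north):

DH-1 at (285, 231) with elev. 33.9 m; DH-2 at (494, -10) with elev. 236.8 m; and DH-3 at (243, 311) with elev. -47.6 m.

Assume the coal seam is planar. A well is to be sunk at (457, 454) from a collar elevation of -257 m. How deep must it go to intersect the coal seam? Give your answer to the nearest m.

Two edge vectors: DH-1→DH-2 = (209, -241, 202.9), DH-1→DH-3 = (-42, 80, -81.5).
Normal n = (DH-1→DH-2) × (DH-1→DH-3) = (3409.5, 8511.7, 6598).
So ∂z/∂x = −n_x/n_z = −0.51675 and ∂z/∂y = −n_y/n_z = −1.29004.
Intercept c from DH-1: 33.9 + 147.27 + 298.00 = 479.17.
At (457, 454): z_contact = −236.2 − 585.7 + 479.17 = -342.7 m.
Depth below ground = -257 − (-342.7) = 86 m.

86 m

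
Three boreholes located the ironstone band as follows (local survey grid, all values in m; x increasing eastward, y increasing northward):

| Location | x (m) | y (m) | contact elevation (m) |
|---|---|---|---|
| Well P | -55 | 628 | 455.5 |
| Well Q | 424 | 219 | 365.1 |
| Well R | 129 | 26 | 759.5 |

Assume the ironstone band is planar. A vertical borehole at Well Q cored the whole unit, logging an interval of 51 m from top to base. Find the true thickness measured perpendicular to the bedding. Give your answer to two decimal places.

33.75 m

Let the plane be z = a·x + b·y + c.
Well Q−Well P: 479a − 409b = −90.4;  Well R−Well P: 184a − 602b = 304.
Solving gives a = −0.83883, b = −0.76137.
|∇z| = √(a²+b²) = 1.13284, so dip δ = arctan(1.13284) = 48.56°.
True thickness = vertical thickness × cos δ = 51 × cos 48.56° = 33.75 m.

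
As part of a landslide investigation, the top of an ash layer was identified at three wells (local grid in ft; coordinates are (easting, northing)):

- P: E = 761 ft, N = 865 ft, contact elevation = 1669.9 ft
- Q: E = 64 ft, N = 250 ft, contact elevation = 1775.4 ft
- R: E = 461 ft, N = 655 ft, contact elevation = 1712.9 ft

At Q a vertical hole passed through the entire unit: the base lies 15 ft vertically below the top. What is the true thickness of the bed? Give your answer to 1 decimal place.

Let the plane be z = a·E + b·N + c.
Q−P: −697a − 615b = 105.5;  R−P: −300a − 210b = 43.
Solving gives a = −0.11251, b = −0.04403.
|∇z| = √(a²+b²) = 0.12082, so dip δ = arctan(0.12082) = 6.89°.
True thickness = vertical thickness × cos δ = 15 × cos 6.89° = 14.9 ft.

14.9 ft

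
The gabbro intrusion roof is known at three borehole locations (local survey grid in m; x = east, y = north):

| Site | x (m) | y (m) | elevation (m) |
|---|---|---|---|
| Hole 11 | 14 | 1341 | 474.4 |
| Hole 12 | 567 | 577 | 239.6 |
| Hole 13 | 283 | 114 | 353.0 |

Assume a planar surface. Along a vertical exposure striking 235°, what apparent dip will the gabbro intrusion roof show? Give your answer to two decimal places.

Let the plane be z = a·x + b·y + c.
Hole 12−Hole 11: 553a − 764b = −234.8;  Hole 13−Hole 11: 269a − 1227b = −121.4.
Solving gives a = −0.41299, b = 0.00840.
Unit vector along 235° is (sin 235°, cos 235°) = (-0.8192, -0.5736).
Slope in that direction = a·(-0.8192) + b·(-0.5736) = 0.33348.
Apparent dip = arctan|0.33348| = 18.44° (true dip is 22.4°, so apparent ≤ true as expected).

18.44°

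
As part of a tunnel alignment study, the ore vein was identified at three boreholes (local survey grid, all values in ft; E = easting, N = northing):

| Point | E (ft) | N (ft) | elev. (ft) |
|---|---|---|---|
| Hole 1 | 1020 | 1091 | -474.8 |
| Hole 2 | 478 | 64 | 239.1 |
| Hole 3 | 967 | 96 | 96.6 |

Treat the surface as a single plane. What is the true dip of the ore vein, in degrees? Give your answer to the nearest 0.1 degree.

Let the plane be z = a·E + b·N + c.
Hole 2−Hole 1: −542a − 1027b = 713.9;  Hole 3−Hole 1: −53a − 995b = 571.4.
Solving gives a = −0.25472, b = −0.56070.
Gradient magnitude |∇z| = √(a² + b²) = √(0.06488 + 0.31439) = 0.61585.
True dip = arctan(0.61585) = 31.6°, dipping toward NNE (azimuth ≈ 024°).

31.6°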